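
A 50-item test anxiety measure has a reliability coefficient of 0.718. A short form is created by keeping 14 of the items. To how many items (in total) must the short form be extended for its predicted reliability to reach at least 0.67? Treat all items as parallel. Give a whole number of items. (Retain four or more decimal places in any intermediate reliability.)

40

Short-form reliability: n = 14/50 = 0.2800; r_14 = n·r/(1+(n−1)r) ≈ 0.4162
Length factor from the short form to reach 0.67: n' = 0.67(1 − 0.4162) / [0.4162(1 − 0.67)] ≈ 2.8479
Items = 2.8479 × 14 ≈ 39.87 → 40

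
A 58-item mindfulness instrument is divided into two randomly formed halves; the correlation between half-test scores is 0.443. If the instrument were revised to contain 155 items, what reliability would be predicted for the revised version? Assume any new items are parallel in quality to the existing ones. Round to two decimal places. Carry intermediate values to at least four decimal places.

0.81

Full-test reliability from the split-half r: r_full = 2(0.443)/(1 + 0.443) = 0.6140
Length factor from 58 to 155 items: n = 155/58 = 2.6724
r_new = n·r_full / (1 + (n − 1)·r_full) = 1.6409 / 2.0269 ≈ 0.8096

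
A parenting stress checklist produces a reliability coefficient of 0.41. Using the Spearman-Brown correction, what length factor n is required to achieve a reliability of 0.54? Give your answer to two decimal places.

1.69

n = [0.54 × 0.59] / [0.41 × 0.46]
  = 0.3186 / 0.1886 = 1.6893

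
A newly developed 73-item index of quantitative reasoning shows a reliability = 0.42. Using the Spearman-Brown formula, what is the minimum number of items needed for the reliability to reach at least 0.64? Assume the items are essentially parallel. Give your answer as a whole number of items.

180

Invert Spearman-Brown to solve for n:
n = r_target (1 − r_old) / [ r_old (1 − r_target) ]
n = [0.64 × 0.58] / [0.42 × 0.36]
  = 0.3712 / 0.1512 = 2.4550
Items needed = n × 73 = 2.4550 × 73 ≈ 179.22 → round up to 180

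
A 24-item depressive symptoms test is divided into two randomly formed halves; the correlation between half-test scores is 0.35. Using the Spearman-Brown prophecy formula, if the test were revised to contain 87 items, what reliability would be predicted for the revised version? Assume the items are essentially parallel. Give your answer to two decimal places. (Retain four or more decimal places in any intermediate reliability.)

0.80

Full-test reliability from the split-half r: r_full = 2(0.35)/(1 + 0.35) = 0.5185
Length factor from 24 to 87 items: n = 87/24 = 3.6250
r_new = n·r_full / (1 + (n − 1)·r_full) = 1.8796 / 2.3611 ≈ 0.7961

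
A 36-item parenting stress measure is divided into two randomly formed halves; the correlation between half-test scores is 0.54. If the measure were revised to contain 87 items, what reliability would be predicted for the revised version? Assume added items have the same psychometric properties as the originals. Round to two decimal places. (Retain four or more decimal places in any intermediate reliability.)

First correct the split-half correlation to full-test reliability: r_full = 2 × 0.54 / (1 + 0.54) ≈ 0.7013
Then adjust to 87 items: n = 87/36 = 2.4167
r_new = n·r_full / (1 + (n − 1)·r_full) = 1.6948 / 1.9935 ≈ 0.8502

0.85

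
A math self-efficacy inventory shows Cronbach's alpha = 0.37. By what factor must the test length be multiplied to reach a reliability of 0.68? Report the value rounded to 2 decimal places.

3.62

Spearman-Brown solved for the length factor n:
n = r*(1 − r) / [ r (1 − r*) ]
n = 0.68 × (1 − 0.37) / [ 0.37 × (1 − 0.68) ]
n = 0.4284 / 0.1184 ≈ 3.6182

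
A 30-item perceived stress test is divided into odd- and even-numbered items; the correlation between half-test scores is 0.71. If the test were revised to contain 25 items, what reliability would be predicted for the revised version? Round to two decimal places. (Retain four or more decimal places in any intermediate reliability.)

First correct the split-half correlation to full-test reliability: r_full = 2 × 0.71 / (1 + 0.71) ≈ 0.8304
Then adjust to 25 items: n = 25/30 = 0.8333
r_new = n·r_full / (1 + (n − 1)·r_full) = 0.6920 / 0.8616 ≈ 0.8032

0.80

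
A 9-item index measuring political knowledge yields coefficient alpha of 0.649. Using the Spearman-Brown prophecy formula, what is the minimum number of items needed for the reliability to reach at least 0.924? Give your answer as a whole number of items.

60

Rearranging the Spearman-Brown formula for n,
n = r_target (1 − r_old) / [ r_old (1 − r_target) ]
n = 0.924 × (1 − 0.649) / [ 0.649 × (1 − 0.924) ]
n = 0.324324 / 0.049324 ≈ 6.5754
6.5754 × 9 = 59.18 → 60 items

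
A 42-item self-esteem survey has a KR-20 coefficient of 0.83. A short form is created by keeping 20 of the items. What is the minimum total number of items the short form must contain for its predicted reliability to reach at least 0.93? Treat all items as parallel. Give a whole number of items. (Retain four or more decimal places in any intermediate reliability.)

Short-form reliability: n = 20/42 = 0.4762; r_20 = n·r/(1+(n−1)r) ≈ 0.6992
Length factor from the short form to reach 0.93: n' = 0.93(1 − 0.6992) / [0.6992(1 − 0.93)] ≈ 5.7156
Total items = 5.7156 × 20 = 114.31, rounded up to 115.

115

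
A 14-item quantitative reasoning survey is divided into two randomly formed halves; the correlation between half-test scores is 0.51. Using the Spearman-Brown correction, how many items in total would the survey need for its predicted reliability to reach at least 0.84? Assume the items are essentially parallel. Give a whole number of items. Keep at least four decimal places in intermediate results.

36

Corrected full-test reliability: r_full = 2 × 0.51 / (1 + 0.51) ≈ 0.6755
Solve Spearman-Brown for n: n = 0.84(1 − 0.6755) / [0.6755(1 − 0.84)] = 2.5220
Required items = 2.5220 × 14 = 35.31, so 36 items.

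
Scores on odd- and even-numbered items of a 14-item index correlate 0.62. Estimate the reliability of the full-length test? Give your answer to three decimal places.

The full test is twice the length of either half (n = 2).
r_full = 2(0.62) / (1 + 0.62)
r_full = 1.2400 / 1.6200 ≈ 0.7654

0.765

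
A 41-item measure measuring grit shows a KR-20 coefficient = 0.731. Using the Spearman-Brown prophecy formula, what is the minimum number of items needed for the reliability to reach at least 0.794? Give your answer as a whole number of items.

n = 0.794 × (1 − 0.731) / [ 0.731 × (1 − 0.794) ]
  = 0.213586 / 0.150586 = 1.4184
So the test needs 1.4184 × 41 ≈ 58.15 items; rounding up, 59.

59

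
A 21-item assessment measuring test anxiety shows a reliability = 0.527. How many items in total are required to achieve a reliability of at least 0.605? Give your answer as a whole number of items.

n = 0.605(1 − 0.527) / [0.527(1 − 0.605)]
n = 0.286165 / 0.208165 ≈ 1.3747
Items needed = n × 21 = 1.3747 × 21 ≈ 28.87 → round up to 29

29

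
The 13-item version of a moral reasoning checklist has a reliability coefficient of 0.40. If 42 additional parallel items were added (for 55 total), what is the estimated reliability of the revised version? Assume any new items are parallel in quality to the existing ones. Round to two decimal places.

0.74

n = 55/13 = 4.2308
r_new = 4.2308·0.40 / [1 + (4.2308 − 1)·0.40]
r_new = 1.6923 / 2.2923 ≈ 0.7383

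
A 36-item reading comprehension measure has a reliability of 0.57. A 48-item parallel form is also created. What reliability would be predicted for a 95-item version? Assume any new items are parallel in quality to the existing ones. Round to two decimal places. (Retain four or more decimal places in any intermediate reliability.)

0.78

Only the ratio of lengths matters: n = 95/36 = 2.6389
r_{95} = n·r / (1 + (n − 1)·r) = 1.5042 / 1.9342 ≈ 0.7777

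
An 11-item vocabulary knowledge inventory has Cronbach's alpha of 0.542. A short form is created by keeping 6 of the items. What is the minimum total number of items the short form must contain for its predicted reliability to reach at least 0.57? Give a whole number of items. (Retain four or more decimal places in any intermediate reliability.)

Short-form reliability: n = 6/11 = 0.5455; r_6 = n·r/(1+(n−1)r) ≈ 0.3923
Length factor from the short form to reach 0.57: n' = 0.57(1 − 0.3923) / [0.3923(1 − 0.57)] ≈ 2.0534
Total items = 2.0534 × 6 = 12.32, rounded up to 13.

13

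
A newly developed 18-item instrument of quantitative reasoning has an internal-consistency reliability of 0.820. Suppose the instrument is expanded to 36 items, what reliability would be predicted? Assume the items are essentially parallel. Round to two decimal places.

0.90

Length ratio n = 36/18 = 2
By Spearman-Brown, r_new = n r / (1 + (n − 1) r).
r_new = 2·0.820 / [1 + (2 − 1)·0.820]
     = 1.6400 / 1.8200 = 0.9011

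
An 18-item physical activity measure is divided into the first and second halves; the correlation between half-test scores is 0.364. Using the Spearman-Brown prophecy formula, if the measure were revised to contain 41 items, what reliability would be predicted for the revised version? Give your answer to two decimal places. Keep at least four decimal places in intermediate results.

Full-test reliability from the split-half r: r_full = 2(0.364)/(1 + 0.364) = 0.5337
Length factor from 18 to 41 items: n = 41/18 = 2.2778
r_new = n·r_full / (1 + (n − 1)·r_full) = 1.2157 / 1.6820 ≈ 0.7228

0.72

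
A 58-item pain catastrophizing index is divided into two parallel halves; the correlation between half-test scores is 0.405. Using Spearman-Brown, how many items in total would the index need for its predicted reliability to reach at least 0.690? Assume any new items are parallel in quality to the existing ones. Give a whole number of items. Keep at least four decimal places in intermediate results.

95

r_full = 2(0.405)/(1 + 0.405) = 0.5765
n = r_tgt(1 − r_full) / [r_full(1 − r_tgt)] = 0.690 × 0.4235 / (0.5765 × 0.310) ≈ 1.6351
Required items = 1.6351 × 58 = 94.84, so 95 items.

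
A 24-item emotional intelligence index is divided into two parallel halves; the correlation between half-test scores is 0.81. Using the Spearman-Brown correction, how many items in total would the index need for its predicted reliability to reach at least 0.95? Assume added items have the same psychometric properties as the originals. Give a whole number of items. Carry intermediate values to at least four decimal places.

54

Corrected full-test reliability: r_full = 2 × 0.81 / (1 + 0.81) ≈ 0.8950
n = r_tgt(1 − r_full) / [r_full(1 − r_tgt)] = 0.95 × 0.1050 / (0.8950 × 0.05) ≈ 2.2291
Required items = 2.2291 × 24 = 53.50, so 54 items.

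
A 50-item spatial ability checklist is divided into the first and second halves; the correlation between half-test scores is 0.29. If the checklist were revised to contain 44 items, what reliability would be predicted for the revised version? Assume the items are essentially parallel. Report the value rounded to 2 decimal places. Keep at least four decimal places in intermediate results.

0.42

First correct the split-half correlation to full-test reliability: r_full = 2 × 0.29 / (1 + 0.29) ≈ 0.4496
Then adjust to 44 items: n = 44/50 = 0.8800
r_new = n·r_full / (1 + (n − 1)·r_full) = 0.3956 / 0.9460 ≈ 0.4182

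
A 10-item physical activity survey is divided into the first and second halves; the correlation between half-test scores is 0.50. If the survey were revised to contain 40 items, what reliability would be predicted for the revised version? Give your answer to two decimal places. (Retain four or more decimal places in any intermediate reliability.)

0.89

Spearman-Brown correction (n = 2): r_full = 2·0.50/(1 + 0.50) = 0.6667
Then adjust to 40 items: n = 40/10 = 4.0000
r_new = n·r_full / (1 + (n − 1)·r_full) = 2.6668 / 3.0001 ≈ 0.8889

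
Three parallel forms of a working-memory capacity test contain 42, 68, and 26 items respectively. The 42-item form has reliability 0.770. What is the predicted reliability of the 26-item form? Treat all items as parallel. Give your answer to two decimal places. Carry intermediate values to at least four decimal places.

0.67

The 68-item form is not needed; work directly from the 42-item form with n = 26/42 = 0.6190.
r_{26} = n·r / (1 + (n − 1)·r) = 0.4766 / 0.7066 ≈ 0.6745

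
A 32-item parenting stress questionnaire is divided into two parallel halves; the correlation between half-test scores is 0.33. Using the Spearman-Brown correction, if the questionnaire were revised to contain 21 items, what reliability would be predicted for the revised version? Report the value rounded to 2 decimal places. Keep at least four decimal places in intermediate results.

0.39

Spearman-Brown correction (n = 2): r_full = 2·0.33/(1 + 0.33) = 0.4962
Length factor from 32 to 21 items: n = 21/32 = 0.6562
r_new = n·r_full / (1 + (n − 1)·r_full) = 0.3256 / 0.8294 ≈ 0.3926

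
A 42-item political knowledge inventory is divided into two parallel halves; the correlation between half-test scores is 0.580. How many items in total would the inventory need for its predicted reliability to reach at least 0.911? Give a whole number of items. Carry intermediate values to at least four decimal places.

156

r_full = 2(0.580)/(1 + 0.580) = 0.7342
Solve Spearman-Brown for n: n = 0.911(1 − 0.7342) / [0.7342(1 − 0.911)] = 3.7057
Items = 3.7057 × 42 ≈ 155.64 → 156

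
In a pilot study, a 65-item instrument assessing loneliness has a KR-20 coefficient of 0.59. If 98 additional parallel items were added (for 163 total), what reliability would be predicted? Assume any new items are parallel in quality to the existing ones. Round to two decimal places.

The new length is 163/65 = 2.5077 times the old.
Apply the Spearman-Brown prophecy formula, r' = nr / [1 + (n − 1)r]:
r_new = (2.5077 × 0.59) / (1 + (2.5077 − 1) × 0.59)
r_new = 1.4795 / 1.8895 ≈ 0.7830

0.78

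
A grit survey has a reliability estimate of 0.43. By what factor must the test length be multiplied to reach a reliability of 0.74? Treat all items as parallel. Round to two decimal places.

3.77

Invert Spearman-Brown to solve for n:
n = r*(1 − r) / [ r (1 − r*) ]
n = 0.74 × (1 − 0.43) / [ 0.43 × (1 − 0.74) ]
  = 0.4218 / 0.1118 = 3.7728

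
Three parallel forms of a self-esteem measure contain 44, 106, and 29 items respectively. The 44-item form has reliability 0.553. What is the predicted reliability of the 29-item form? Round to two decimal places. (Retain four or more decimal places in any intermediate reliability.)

The 106-item form is not needed; work directly from the 44-item form with n = 29/44 = 0.6591.
r_{29} = n·r / (1 + (n − 1)·r) = 0.3645 / 0.8115 ≈ 0.4492

0.45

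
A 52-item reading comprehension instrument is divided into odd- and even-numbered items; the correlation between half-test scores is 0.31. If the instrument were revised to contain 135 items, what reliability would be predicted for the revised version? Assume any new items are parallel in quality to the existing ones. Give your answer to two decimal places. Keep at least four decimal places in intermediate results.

First correct the split-half correlation to full-test reliability: r_full = 2 × 0.31 / (1 + 0.31) ≈ 0.4733
Then adjust to 135 items: n = 135/52 = 2.5962
r_new = n·r_full / (1 + (n − 1)·r_full) = 1.2288 / 1.7555 ≈ 0.7000

0.70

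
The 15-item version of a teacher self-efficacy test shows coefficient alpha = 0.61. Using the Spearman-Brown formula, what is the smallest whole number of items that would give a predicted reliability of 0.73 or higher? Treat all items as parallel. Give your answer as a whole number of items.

26

Rearranging the Spearman-Brown formula for n,
n = r*(1 − r) / [ r (1 − r*) ]
n = 0.73 × (1 − 0.61) / [ 0.61 × (1 − 0.73) ]
  = 0.2847 / 0.1647 = 1.7286
So the test needs 1.7286 × 15 ≈ 25.93 items; rounding up, 26.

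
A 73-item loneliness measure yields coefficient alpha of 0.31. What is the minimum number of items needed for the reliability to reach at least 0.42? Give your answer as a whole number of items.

Spearman-Brown solved for the length factor n:
n = r*(1 − r) / [ r (1 − r*) ]
n = 0.42 × (1 − 0.31) / [ 0.31 × (1 − 0.42) ]
  = 0.2898 / 0.1798 = 1.6118
Items needed = n × 73 = 1.6118 × 73 ≈ 117.66 → round up to 118

118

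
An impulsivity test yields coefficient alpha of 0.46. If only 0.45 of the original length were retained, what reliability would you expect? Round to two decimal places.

0.28

Apply the Spearman-Brown prophecy formula, r' = nr / [1 + (n − 1)r]:
r_new = 0.45·0.46 / [1 + (0.45 − 1)·0.46]
r_new = 0.2070 / 0.7470 ≈ 0.2771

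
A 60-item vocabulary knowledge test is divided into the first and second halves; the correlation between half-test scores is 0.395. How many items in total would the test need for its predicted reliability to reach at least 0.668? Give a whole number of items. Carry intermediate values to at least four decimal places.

93

Corrected full-test reliability: r_full = 2 × 0.395 / (1 + 0.395) ≈ 0.5663
Solve Spearman-Brown for n: n = 0.668(1 − 0.5663) / [0.5663(1 − 0.668)] = 1.5409
Required items = 1.5409 × 60 = 92.45, so 93 items.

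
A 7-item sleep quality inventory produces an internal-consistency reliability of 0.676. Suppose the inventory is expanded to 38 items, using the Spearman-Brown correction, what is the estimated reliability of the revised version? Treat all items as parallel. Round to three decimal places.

0.919

n = 38/7 = 5.4286
By Spearman-Brown, r_new = n r / (1 + (n − 1) r).
r_new = (5.4286 × 0.676) / (1 + (5.4286 − 1) × 0.676)
     = 3.6697 / 3.9937 = 0.9189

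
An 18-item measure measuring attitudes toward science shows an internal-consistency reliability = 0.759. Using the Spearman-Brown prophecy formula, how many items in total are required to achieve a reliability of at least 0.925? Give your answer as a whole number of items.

71

Rearranging the Spearman-Brown formula for n,
n = r_target (1 − r_old) / [ r_old (1 − r_target) ]
n = 0.925(1 − 0.759) / [0.759(1 − 0.925)]
n = 0.222925 / 0.056925 ≈ 3.9161
3.9161 × 18 = 70.49 → 71 items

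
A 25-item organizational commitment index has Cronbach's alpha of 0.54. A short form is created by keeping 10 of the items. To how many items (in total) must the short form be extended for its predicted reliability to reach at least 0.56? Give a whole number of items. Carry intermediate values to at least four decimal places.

28

Short-form reliability: n = 10/25 = 0.4000; r_10 = n·r/(1+(n−1)r) ≈ 0.3195
Length factor from the short form to reach 0.56: n' = 0.56(1 − 0.3195) / [0.3195(1 − 0.56)] ≈ 2.7108
Items = 2.7108 × 10 ≈ 27.11 → 28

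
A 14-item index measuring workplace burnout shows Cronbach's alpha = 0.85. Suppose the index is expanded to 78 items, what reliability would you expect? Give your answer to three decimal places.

n = 78/14 = 5.5714
By Spearman-Brown, r_new = n r / (1 + (n − 1) r).
r_new = 5.5714·0.85 / [1 + (5.5714 − 1)·0.85]
     = 4.7357 / 4.8857 = 0.9693

0.969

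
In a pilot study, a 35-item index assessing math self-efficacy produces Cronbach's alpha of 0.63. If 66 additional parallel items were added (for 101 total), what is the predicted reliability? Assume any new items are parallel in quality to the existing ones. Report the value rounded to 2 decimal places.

0.83

n = 101/35 = 2.8857
Spearman-Brown: r_new = n·r / (1 + (n − 1)·r)
r_new = (2.8857 × 0.63) / (1 + (2.8857 − 1) × 0.63)
     = 1.8180 / 2.1880 = 0.8309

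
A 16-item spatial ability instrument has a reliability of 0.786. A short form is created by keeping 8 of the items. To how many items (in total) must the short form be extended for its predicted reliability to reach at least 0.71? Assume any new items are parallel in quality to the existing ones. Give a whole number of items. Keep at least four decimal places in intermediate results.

11

First, r for the 8-item form: n = 8/16 = 0.5000, so r_8 = 0.5000·0.786/(1 + (0.5000 − 1)·0.786) = 0.6474
Length factor from the short form to reach 0.71: n' = 0.71(1 − 0.6474) / [0.6474(1 − 0.71)] ≈ 1.3334
Items = 1.3334 × 8 ≈ 10.67 → 11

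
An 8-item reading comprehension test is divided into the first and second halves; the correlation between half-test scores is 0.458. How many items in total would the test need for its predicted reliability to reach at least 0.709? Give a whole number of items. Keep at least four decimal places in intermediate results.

Corrected full-test reliability: r_full = 2 × 0.458 / (1 + 0.458) ≈ 0.6283
n = r_tgt(1 − r_full) / [r_full(1 − r_tgt)] = 0.709 × 0.3717 / (0.6283 × 0.291) ≈ 1.4414
Items = 1.4414 × 8 ≈ 11.53 → 12

12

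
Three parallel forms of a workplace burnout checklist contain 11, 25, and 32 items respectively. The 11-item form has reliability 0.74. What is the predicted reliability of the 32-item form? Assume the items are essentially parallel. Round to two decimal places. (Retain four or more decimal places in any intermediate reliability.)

0.89

The 25-item form is not needed; work directly from the 11-item form with n = 32/11 = 2.9091.
r_{32} = n·r / (1 + (n − 1)·r) = 2.1527 / 2.4127 ≈ 0.8922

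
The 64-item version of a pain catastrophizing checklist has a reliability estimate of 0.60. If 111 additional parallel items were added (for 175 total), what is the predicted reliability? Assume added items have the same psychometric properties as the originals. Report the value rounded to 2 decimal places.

Length ratio n = 175/64 = 2.7344
r_new = (2.7344 × 0.60) / (1 + (2.7344 − 1) × 0.60)
r_new = 1.6406 / 2.0406 ≈ 0.8040

0.80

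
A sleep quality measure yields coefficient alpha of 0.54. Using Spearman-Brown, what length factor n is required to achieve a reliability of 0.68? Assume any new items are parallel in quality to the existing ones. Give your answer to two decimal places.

Rearranging the Spearman-Brown formula for n,
n = r*(1 − r) / [ r (1 − r*) ]
n = [0.68 × 0.46] / [0.54 × 0.32]
n = 0.3128 / 0.1728 ≈ 1.8102

1.81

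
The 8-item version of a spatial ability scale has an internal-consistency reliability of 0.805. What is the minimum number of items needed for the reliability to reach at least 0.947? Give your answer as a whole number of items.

35

Spearman-Brown solved for the length factor n:
n = r*(1 − r) / [ r (1 − r*) ]
n = 0.947(1 − 0.805) / [0.805(1 − 0.947)]
n = 0.184665 / 0.042665 ≈ 4.3283
4.3283 × 8 = 34.63 → 35 items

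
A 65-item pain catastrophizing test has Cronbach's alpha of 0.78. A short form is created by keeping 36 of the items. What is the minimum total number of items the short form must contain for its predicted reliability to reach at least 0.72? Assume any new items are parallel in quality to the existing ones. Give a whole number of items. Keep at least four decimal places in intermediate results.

48

First, r for the 36-item form: n = 36/65 = 0.5538, so r_36 = 0.5538·0.78/(1 + (0.5538 − 1)·0.78) = 0.6626
Length factor from the short form to reach 0.72: n' = 0.72(1 − 0.6626) / [0.6626(1 − 0.72)] ≈ 1.3094
Total items = 1.3094 × 36 = 47.14, rounded up to 48.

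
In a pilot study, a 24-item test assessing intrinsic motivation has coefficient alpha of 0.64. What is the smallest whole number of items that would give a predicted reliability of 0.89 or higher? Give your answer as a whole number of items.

110

n = [0.89 × 0.36] / [0.64 × 0.11]
  = 0.3204 / 0.0704 = 4.5511
Items needed = n × 24 = 4.5511 × 24 ≈ 109.23 → round up to 110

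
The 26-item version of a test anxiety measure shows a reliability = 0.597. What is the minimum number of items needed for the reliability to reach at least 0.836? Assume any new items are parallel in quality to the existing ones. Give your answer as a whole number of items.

90

n = 0.836(1 − 0.597) / [0.597(1 − 0.836)]
n = 0.336908 / 0.097908 ≈ 3.4411
3.4411 × 26 = 89.47 → 90 items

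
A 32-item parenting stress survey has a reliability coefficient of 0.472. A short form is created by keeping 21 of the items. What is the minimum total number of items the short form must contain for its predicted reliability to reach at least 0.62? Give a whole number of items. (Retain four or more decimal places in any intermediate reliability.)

First, r for the 21-item form: n = 21/32 = 0.6562, so r_21 = 0.6562·0.472/(1 + (0.6562 − 1)·0.472) = 0.3697
Length factor from the short form to reach 0.62: n' = 0.62(1 − 0.3697) / [0.3697(1 − 0.62)] ≈ 2.7817
Total items = 2.7817 × 21 = 58.42, rounded up to 59.

59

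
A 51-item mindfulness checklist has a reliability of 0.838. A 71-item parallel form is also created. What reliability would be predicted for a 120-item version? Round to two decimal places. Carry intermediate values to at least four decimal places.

0.92

Only the ratio of lengths matters: n = 120/51 = 2.3529
r_{120} = n·r / (1 + (n − 1)·r) = 1.9717 / 2.1337 ≈ 0.9241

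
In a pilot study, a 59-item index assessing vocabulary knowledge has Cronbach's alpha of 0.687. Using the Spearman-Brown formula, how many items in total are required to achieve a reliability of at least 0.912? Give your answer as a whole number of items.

Invert Spearman-Brown to solve for n:
n = r_target (1 − r_old) / [ r_old (1 − r_target) ]
n = 0.912(1 − 0.687) / [0.687(1 − 0.912)]
n = 0.285456 / 0.060456 ≈ 4.7217
So the test needs 4.7217 × 59 ≈ 278.58 items; rounding up, 279.

279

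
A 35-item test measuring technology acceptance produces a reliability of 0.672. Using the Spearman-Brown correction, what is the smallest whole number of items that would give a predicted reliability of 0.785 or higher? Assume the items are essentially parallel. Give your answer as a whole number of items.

Rearranging the Spearman-Brown formula for n,
n = r*(1 − r) / [ r (1 − r*) ]
n = 0.785(1 − 0.672) / [0.672(1 − 0.785)]
n = 0.257480 / 0.144480 ≈ 1.7821
Items needed = n × 35 = 1.7821 × 35 ≈ 62.37 → round up to 63

63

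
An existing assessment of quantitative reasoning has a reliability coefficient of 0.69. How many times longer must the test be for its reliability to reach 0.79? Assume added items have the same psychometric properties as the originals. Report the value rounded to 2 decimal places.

1.69

n = 0.79(1 − 0.69) / [0.69(1 − 0.79)]
  = 0.2449 / 0.1449 = 1.6901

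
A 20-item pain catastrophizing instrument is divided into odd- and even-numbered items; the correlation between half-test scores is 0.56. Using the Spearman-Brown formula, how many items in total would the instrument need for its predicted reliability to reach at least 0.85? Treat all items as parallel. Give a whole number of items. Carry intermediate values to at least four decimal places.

r_full = 2(0.56)/(1 + 0.56) = 0.7179
Solve Spearman-Brown for n: n = 0.85(1 − 0.7179) / [0.7179(1 − 0.85)] = 2.2267
Required items = 2.2267 × 20 = 44.53, so 45 items.

45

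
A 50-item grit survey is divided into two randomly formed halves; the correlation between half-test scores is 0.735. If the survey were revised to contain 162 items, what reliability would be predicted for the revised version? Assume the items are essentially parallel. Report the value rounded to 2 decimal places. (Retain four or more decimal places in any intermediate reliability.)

0.95

Full-test reliability from the split-half r: r_full = 2(0.735)/(1 + 0.735) = 0.8473
Then adjust to 162 items: n = 162/50 = 3.2400
r_new = n·r_full / (1 + (n − 1)·r_full) = 2.7453 / 2.8980 ≈ 0.9473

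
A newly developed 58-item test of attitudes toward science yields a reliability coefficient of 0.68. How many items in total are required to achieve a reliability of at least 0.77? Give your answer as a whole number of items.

92

Invert Spearman-Brown to solve for n:
n = r*(1 − r) / [ r (1 − r*) ]
n = 0.77(1 − 0.68) / [0.68(1 − 0.77)]
  = 0.2464 / 0.1564 = 1.5754
Items needed = n × 58 = 1.5754 × 58 ≈ 91.37 → round up to 92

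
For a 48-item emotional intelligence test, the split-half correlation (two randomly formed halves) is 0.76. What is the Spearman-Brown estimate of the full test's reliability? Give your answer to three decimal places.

0.864

Each half is half the length of the full test, so the full test is n = 2 times a half.
r_full = 2(0.76) / (1 + 0.76)
r_full = 1.5200 / 1.7600 ≈ 0.8636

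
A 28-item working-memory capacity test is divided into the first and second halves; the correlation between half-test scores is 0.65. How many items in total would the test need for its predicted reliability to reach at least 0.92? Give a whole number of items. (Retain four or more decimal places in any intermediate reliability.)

Corrected full-test reliability: r_full = 2 × 0.65 / (1 + 0.65) ≈ 0.7879
n = r_tgt(1 − r_full) / [r_full(1 − r_tgt)] = 0.92 × 0.2121 / (0.7879 × 0.08) ≈ 3.0958
Required items = 3.0958 × 28 = 86.68, so 87 items.

87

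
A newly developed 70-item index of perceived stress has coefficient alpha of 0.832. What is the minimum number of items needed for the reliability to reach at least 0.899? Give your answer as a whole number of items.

Spearman-Brown solved for the length factor n:
n = r*(1 − r) / [ r (1 − r*) ]
n = 0.899(1 − 0.832) / [0.832(1 − 0.899)]
n = 0.151032 / 0.084032 ≈ 1.7973
So the test needs 1.7973 × 70 ≈ 125.81 items; rounding up, 126.

126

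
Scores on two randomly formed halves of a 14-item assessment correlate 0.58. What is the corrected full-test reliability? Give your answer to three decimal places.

0.734

Apply the Spearman-Brown correction with n = 2:
r_full = 2(0.58) / (1 + 0.58)
r_full = 1.1600 / 1.5800 ≈ 0.7342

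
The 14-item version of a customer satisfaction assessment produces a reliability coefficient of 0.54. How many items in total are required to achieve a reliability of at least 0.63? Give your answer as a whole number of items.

21

Invert Spearman-Brown to solve for n:
n = r*(1 − r) / [ r (1 − r*) ]
n = 0.63(1 − 0.54) / [0.54(1 − 0.63)]
n = 0.2898 / 0.1998 ≈ 1.4505
So the test needs 1.4505 × 14 ≈ 20.31 items; rounding up, 21.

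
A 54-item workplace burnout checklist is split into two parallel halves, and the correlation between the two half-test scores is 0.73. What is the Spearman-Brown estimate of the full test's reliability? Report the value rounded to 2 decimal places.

0.84

Each half is half the length of the full test, so the full test is n = 2 times a half.
r_full = 2(0.73) / (1 + 0.73)
r_full = 1.4600 / 1.7300 ≈ 0.8439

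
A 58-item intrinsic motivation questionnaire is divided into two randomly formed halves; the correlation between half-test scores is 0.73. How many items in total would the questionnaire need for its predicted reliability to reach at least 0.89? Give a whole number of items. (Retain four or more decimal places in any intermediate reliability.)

87

Corrected full-test reliability: r_full = 2 × 0.73 / (1 + 0.73) ≈ 0.8439
n = r_tgt(1 − r_full) / [r_full(1 − r_tgt)] = 0.89 × 0.1561 / (0.8439 × 0.11) ≈ 1.4966
Required items = 1.4966 × 58 = 86.80, so 87 items.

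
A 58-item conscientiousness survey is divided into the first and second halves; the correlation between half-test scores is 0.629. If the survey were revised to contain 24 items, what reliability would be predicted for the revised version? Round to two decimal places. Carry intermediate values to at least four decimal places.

0.58

First correct the split-half correlation to full-test reliability: r_full = 2 × 0.629 / (1 + 0.629) ≈ 0.7723
Length factor from 58 to 24 items: n = 24/58 = 0.4138
r_new = n·r_full / (1 + (n − 1)·r_full) = 0.3196 / 0.5473 ≈ 0.5840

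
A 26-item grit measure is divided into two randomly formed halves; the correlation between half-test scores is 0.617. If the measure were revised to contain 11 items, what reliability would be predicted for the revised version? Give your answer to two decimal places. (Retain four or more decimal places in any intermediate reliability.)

0.58

First correct the split-half correlation to full-test reliability: r_full = 2 × 0.617 / (1 + 0.617) ≈ 0.7631
Length factor from 26 to 11 items: n = 11/26 = 0.4231
r_new = n·r_full / (1 + (n − 1)·r_full) = 0.3229 / 0.5598 ≈ 0.5768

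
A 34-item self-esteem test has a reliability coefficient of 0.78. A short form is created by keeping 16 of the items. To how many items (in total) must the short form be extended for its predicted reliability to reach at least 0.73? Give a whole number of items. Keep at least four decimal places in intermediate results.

Short-form reliability: n = 16/34 = 0.4706; r_16 = n·r/(1+(n−1)r) ≈ 0.6253
Then solve for n' with r_old = 0.6253, r_target = 0.73: n' = 0.73(1 − 0.6253)/[0.6253(1 − 0.73)] = 1.6201
Total items = 1.6201 × 16 = 25.92, rounded up to 26.

26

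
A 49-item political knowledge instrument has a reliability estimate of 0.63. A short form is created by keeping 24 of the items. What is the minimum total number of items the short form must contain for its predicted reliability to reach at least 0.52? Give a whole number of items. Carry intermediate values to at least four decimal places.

Short-form reliability: n = 24/49 = 0.4898; r_24 = n·r/(1+(n−1)r) ≈ 0.4547
Then solve for n' with r_old = 0.4547, r_target = 0.52: n' = 0.52(1 − 0.4547)/[0.4547(1 − 0.52)] = 1.2992
Total items = 1.2992 × 24 = 31.18, rounded up to 32.

32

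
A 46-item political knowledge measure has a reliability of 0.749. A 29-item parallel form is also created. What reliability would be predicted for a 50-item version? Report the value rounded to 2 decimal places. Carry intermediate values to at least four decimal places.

The 29-item form is not needed; work directly from the 46-item form with n = 50/46 = 1.0870.
r_{50} = n·r / (1 + (n − 1)·r) = 0.8142 / 1.0652 ≈ 0.7644

0.76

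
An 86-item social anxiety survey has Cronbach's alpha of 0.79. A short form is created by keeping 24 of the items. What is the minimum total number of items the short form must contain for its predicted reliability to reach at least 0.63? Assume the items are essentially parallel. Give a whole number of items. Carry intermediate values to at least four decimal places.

39

First, r for the 24-item form: n = 24/86 = 0.2791, so r_24 = 0.2791·0.79/(1 + (0.2791 − 1)·0.79) = 0.5122
Then solve for n' with r_old = 0.5122, r_target = 0.63: n' = 0.63(1 − 0.5122)/[0.5122(1 − 0.63)] = 1.6216
Items = 1.6216 × 24 ≈ 38.92 → 39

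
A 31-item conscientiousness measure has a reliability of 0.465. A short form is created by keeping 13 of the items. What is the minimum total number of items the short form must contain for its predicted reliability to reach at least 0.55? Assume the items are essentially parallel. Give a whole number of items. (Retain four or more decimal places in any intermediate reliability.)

Short-form reliability: n = 13/31 = 0.4194; r_13 = n·r/(1+(n−1)r) ≈ 0.2671
Then solve for n' with r_old = 0.2671, r_target = 0.55: n' = 0.55(1 − 0.2671)/[0.2671(1 − 0.55)] = 3.3537
Total items = 3.3537 × 13 = 43.60, rounded up to 44.

44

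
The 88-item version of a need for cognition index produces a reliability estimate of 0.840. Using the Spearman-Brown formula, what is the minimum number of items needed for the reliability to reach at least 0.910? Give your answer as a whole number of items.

170

n = 0.910(1 − 0.840) / [0.840(1 − 0.910)]
  = 0.145600 / 0.075600 = 1.9259
Items needed = n × 88 = 1.9259 × 88 ≈ 169.48 → round up to 170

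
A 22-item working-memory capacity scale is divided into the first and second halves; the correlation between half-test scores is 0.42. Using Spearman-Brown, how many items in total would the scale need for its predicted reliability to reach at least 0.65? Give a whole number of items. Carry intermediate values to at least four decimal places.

29

r_full = 2(0.42)/(1 + 0.42) = 0.5915
n = r_tgt(1 − r_full) / [r_full(1 − r_tgt)] = 0.65 × 0.4085 / (0.5915 × 0.35) ≈ 1.2826
Items = 1.2826 × 22 ≈ 28.22 → 29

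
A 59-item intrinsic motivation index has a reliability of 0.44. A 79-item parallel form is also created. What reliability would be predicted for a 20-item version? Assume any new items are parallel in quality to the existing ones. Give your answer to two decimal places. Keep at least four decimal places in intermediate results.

0.21

The 79-item form is not needed; work directly from the 59-item form with n = 20/59 = 0.3390.
r_{20} = n·r / (1 + (n − 1)·r) = 0.1492 / 0.7092 ≈ 0.2104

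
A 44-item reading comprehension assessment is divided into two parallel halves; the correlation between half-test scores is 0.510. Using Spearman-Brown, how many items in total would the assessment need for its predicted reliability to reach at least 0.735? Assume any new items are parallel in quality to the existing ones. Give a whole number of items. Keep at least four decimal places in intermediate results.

Corrected full-test reliability: r_full = 2 × 0.510 / (1 + 0.510) ≈ 0.6755
Solve Spearman-Brown for n: n = 0.735(1 − 0.6755) / [0.6755(1 − 0.735)] = 1.3324
Required items = 1.3324 × 44 = 58.63, so 59 items.

59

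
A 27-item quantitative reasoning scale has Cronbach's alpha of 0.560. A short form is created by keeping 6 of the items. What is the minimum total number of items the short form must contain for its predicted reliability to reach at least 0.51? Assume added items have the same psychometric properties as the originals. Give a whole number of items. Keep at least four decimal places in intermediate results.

23

First, r for the 6-item form: n = 6/27 = 0.2222, so r_6 = 0.2222·0.560/(1 + (0.2222 − 1)·0.560) = 0.2205
Then solve for n' with r_old = 0.2205, r_target = 0.51: n' = 0.51(1 − 0.2205)/[0.2205(1 − 0.51)] = 3.6794
Items = 3.6794 × 6 ≈ 22.08 → 23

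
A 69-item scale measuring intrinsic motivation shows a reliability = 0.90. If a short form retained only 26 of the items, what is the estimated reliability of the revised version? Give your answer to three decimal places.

0.772

n = 26/69 = 0.3768
Spearman-Brown: r_new = n·r / (1 + (n − 1)·r)
r_new = 0.3768·0.90 / [1 + (0.3768 − 1)·0.90]
r_new = 0.3391 / 0.4391 ≈ 0.7723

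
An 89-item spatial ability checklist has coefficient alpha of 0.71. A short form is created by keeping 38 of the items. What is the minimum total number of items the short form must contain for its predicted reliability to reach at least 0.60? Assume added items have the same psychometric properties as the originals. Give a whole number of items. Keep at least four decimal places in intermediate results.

Short-form reliability: n = 38/89 = 0.4270; r_38 = n·r/(1+(n−1)r) ≈ 0.5111
Length factor from the short form to reach 0.60: n' = 0.60(1 − 0.5111) / [0.5111(1 − 0.60)] ≈ 1.4348
Items = 1.4348 × 38 ≈ 54.52 → 55

55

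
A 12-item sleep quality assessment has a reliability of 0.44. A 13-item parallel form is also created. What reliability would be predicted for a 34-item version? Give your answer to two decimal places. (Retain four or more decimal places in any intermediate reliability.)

0.69

Only the ratio of lengths matters: n = 34/12 = 2.8333
r_{34} = n·r / (1 + (n − 1)·r) = 1.2467 / 1.8067 ≈ 0.6900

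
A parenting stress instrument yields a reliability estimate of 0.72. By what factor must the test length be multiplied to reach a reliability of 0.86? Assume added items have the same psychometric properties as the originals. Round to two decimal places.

n = [0.86 × 0.28] / [0.72 × 0.14]
  = 0.2408 / 0.1008 = 2.3889

2.39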